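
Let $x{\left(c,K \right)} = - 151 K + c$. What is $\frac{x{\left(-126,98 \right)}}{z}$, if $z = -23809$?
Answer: $\frac{14924}{23809} \approx 0.62682$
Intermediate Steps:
$x{\left(c,K \right)} = c - 151 K$
$\frac{x{\left(-126,98 \right)}}{z} = \frac{-126 - 14798}{-23809} = \left(-126 - 14798\right) \left(- \frac{1}{23809}\right) = \left(-14924\right) \left(- \frac{1}{23809}\right) = \frac{14924}{23809}$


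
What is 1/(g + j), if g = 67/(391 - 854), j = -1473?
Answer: -463/682066 ≈ -0.00067882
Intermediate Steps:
g = -67/463 (g = 67/(-463) = -1/463*67 = -67/463 ≈ -0.14471)
1/(g + j) = 1/(-67/463 - 1473) = 1/(-682066/463) = -463/682066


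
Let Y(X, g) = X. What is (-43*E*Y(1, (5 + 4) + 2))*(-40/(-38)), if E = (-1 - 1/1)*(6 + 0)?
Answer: 10320/19 ≈ 543.16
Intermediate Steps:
E = -12 (E = (-1 - 1*1)*6 = (-1 - 1)*6 = -2*6 = -12)
(-43*E*Y(1, (5 + 4) + 2))*(-40/(-38)) = (-(-516))*(-40/(-38)) = (-43*(-12))*(-40*(-1/38)) = 516*(20/19) = 10320/19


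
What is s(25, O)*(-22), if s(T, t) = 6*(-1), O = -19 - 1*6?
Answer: 132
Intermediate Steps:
O = -25 (O = -19 - 6 = -25)
s(T, t) = -6
s(25, O)*(-22) = -6*(-22) = 132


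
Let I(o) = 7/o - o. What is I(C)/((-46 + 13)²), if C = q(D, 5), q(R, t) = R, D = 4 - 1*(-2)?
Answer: -29/6534 ≈ -0.0044383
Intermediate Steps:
D = 6 (D = 4 + 2 = 6)
C = 6
I(o) = -o + 7/o
I(C)/((-46 + 13)²) = (-1*6 + 7/6)/((-46 + 13)²) = (-6 + 7*(⅙))/((-33)²) = (-6 + 7/6)/1089 = -29/6*1/1089 = -29/6534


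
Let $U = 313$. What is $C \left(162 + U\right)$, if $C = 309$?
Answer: $146775$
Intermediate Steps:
$C \left(162 + U\right) = 309 \left(162 + 313\right) = 309 \cdot 475 = 146775$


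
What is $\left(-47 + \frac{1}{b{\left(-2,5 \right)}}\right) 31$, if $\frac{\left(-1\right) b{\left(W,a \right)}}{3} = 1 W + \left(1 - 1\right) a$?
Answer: $- \frac{8711}{6} \approx -1451.8$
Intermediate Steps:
$b{\left(W,a \right)} = - 3 W$ ($b{\left(W,a \right)} = - 3 \left(1 W + \left(1 - 1\right) a\right) = - 3 \left(W + 0 a\right) = - 3 \left(W + 0\right) = - 3 W$)
$\left(-47 + \frac{1}{b{\left(-2,5 \right)}}\right) 31 = \left(-47 + \frac{1}{\left(-3\right) \left(-2\right)}\right) 31 = \left(-47 + \frac{1}{6}\right) 31 = \left(- \frac{281}{6}\right) 31 = - \frac{8711}{6}$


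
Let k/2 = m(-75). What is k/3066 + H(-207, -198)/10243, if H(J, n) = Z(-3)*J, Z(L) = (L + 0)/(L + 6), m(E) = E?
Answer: -150298/5234173 ≈ -0.028715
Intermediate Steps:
Z(L) = L/(6 + L)
k = -150 (k = 2*(-75) = -150)
H(J, n) = -J (H(J, n) = (-3/(6 - 3))*J = (-3/3)*J = (-3*⅓)*J = -J)
k/3066 + H(-207, -198)/10243 = -150/3066 - 1*(-207)/10243 = -150*1/3066 + 207*(1/10243) = -25/511 + 207/10243 = -150298/5234173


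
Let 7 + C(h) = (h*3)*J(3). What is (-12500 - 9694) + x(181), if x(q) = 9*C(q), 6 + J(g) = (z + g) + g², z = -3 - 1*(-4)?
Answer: 11952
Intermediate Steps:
z = 1 (z = -3 + 4 = 1)
J(g) = -5 + g + g² (J(g) = -6 + ((1 + g) + g²) = -6 + (1 + g + g²) = -5 + g + g²)
C(h) = -7 + 21*h (C(h) = -7 + (h*3)*(-5 + 3 + 3²) = -7 + (3*h)*(-5 + 3 + 9) = -7 + (3*h)*7 = -7 + 21*h)
x(q) = -63 + 189*q (x(q) = 9*(-7 + 21*q) = -63 + 189*q)
(-12500 - 9694) + x(181) = (-12500 - 9694) + (-63 + 189*181) = -22194 + (-63 + 34209) = -22194 + 34146 = 11952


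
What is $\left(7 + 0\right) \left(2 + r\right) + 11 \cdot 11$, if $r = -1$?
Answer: $128$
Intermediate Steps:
$\left(7 + 0\right) \left(2 + r\right) + 11 \cdot 11 = \left(7 + 0\right) \left(2 - 1\right) + 11 \cdot 11 = 7 \cdot 1 + 121 = 7 + 121 = 128$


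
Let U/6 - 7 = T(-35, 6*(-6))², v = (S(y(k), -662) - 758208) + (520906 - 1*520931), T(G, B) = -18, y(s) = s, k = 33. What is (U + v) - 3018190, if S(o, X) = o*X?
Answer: -3796283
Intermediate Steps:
S(o, X) = X*o
v = -780079 (v = (-662*33 - 758208) + (520906 - 1*520931) = (-21846 - 758208) + (520906 - 520931) = -780054 - 25 = -780079)
U = 1986 (U = 42 + 6*(-18)² = 42 + 6*324 = 42 + 1944 = 1986)
(U + v) - 3018190 = (1986 - 780079) - 3018190 = -778093 - 3018190 = -3796283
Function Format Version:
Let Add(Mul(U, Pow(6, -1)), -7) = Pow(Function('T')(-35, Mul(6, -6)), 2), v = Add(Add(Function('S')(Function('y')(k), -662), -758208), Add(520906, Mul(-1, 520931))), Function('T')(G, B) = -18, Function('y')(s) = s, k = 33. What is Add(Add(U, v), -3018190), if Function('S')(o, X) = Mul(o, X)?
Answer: -3796283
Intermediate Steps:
Function('S')(o, X) = Mul(X, o)
v = -780079 (v = Add(Add(Mul(-662, 33), -758208), Add(520906, Mul(-1, 520931))) = Add(Add(-21846, -758208), Add(520906, -520931)) = Add(-780054, -25) = -780079)
U = 1986 (U = Add(42, Mul(6, Pow(-18, 2))) = Add(42, Mul(6, 324)) = Add(42, 1944) = 1986)
Add(Add(U, v), -3018190) = Add(Add(1986, -780079), -3018190) = Add(-778093, -3018190) = -3796283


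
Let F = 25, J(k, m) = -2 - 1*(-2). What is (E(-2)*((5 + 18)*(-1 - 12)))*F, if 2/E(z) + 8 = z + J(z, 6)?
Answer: 1495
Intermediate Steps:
J(k, m) = 0 (J(k, m) = -2 + 2 = 0)
E(z) = 2/(-8 + z) (E(z) = 2/(-8 + (z + 0)) = 2/(-8 + z))
(E(-2)*((5 + 18)*(-1 - 12)))*F = ((2/(-8 - 2))*((5 + 18)*(-1 - 12)))*25 = ((2/(-10))*(23*(-13)))*25 = ((2*(-⅒))*(-299))*25 = -⅕*(-299)*25 = (299/5)*25 = 1495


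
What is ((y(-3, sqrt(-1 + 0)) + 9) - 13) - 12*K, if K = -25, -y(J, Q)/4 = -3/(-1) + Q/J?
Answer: 284 + 4*I/3 ≈ 284.0 + 1.3333*I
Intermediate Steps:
y(J, Q) = -12 - 4*Q/J (y(J, Q) = -4*(-3/(-1) + Q/J) = -4*(-3*(-1) + Q/J) = -4*(3 + Q/J) = -12 - 4*Q/J)
((y(-3, sqrt(-1 + 0)) + 9) - 13) - 12*K = (((-12 - 4*sqrt(-1 + 0)/(-3)) + 9) - 13) - 12*(-25) = (((-12 - 4*sqrt(-1)*(-1/3)) + 9) - 13) + 300 = (((-12 - 4*I*(-1/3)) + 9) - 13) + 300 = (((-12 + 4*I/3) + 9) - 13) + 300 = ((-3 + 4*I/3) - 13) + 300 = (-16 + 4*I/3) + 300 = 284 + 4*I/3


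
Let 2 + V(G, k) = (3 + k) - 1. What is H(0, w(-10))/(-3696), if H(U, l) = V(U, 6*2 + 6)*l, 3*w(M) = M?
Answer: 5/308 ≈ 0.016234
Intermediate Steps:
w(M) = M/3
V(G, k) = k (V(G, k) = -2 + ((3 + k) - 1) = -2 + (2 + k) = k)
H(U, l) = 18*l (H(U, l) = (6*2 + 6)*l = (12 + 6)*l = 18*l)
H(0, w(-10))/(-3696) = (18*((⅓)*(-10)))/(-3696) = (18*(-10/3))*(-1/3696) = -60*(-1/3696) = 5/308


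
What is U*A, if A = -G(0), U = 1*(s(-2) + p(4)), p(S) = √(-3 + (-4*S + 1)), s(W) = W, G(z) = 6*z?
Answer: 0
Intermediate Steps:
p(S) = √(-2 - 4*S) (p(S) = √(-3 + (1 - 4*S)) = √(-2 - 4*S))
U = -2 + 3*I*√2 (U = 1*(-2 + √(-2 - 4*4)) = 1*(-2 + √(-2 - 16)) = 1*(-2 + √(-18)) = 1*(-2 + 3*I*√2) = -2 + 3*I*√2 ≈ -2.0 + 4.2426*I)
A = 0 (A = -6*0 = -1*0 = 0)
U*A = (-2 + 3*I*√2)*0 = 0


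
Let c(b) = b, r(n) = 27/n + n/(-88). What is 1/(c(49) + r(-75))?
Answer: 2200/108883 ≈ 0.020205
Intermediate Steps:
r(n) = 27/n - n/88 (r(n) = 27/n + n*(-1/88) = 27/n - n/88)
1/(c(49) + r(-75)) = 1/(49 + (27/(-75) - 1/88*(-75))) = 1/(49 + (27*(-1/75) + 75/88)) = 1/(49 + (-9/25 + 75/88)) = 1/(49 + 1083/2200) = 1/(108883/2200) = 2200/108883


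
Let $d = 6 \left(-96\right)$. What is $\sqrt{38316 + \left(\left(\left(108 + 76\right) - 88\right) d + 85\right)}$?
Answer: $i \sqrt{16895} \approx 129.98 i$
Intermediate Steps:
$d = -576$
$\sqrt{38316 + \left(\left(\left(108 + 76\right) - 88\right) d + 85\right)} = \sqrt{38316 + \left(\left(\left(108 + 76\right) - 88\right) \left(-576\right) + 85\right)} = \sqrt{38316 + \left(\left(184 - 88\right) \left(-576\right) + 85\right)} = \sqrt{38316 + \left(96 \left(-576\right) + 85\right)} = \sqrt{38316 + \left(-55296 + 85\right)} = \sqrt{38316 - 55211} = \sqrt{-16895} = i \sqrt{16895}$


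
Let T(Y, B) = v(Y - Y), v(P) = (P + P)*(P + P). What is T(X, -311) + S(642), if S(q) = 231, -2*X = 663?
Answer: 231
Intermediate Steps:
X = -663/2 (X = -1/2*663 = -663/2 ≈ -331.50)
v(P) = 4*P**2 (v(P) = (2*P)*(2*P) = 4*P**2)
T(Y, B) = 0 (T(Y, B) = 4*(Y - Y)**2 = 4*0**2 = 4*0 = 0)
T(X, -311) + S(642) = 0 + 231 = 231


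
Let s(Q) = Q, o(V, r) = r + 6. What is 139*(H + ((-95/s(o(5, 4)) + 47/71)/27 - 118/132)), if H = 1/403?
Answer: -1439674708/8498061 ≈ -169.41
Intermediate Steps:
o(V, r) = 6 + r
H = 1/403 ≈ 0.0024814
139*(H + ((-95/s(o(5, 4)) + 47/71)/27 - 118/132)) = 139*(1/403 + ((-95/(6 + 4) + 47/71)/27 - 118/132)) = 139*(1/403 + ((-95/10 + 47*(1/71))*(1/27) - 118*1/132)) = 139*(1/403 + ((-95*1/10 + 47/71)*(1/27) - 59/66)) = 139*(1/403 + ((-19/2 + 47/71)*(1/27) - 59/66)) = 139*(1/403 + (-1255/142*1/27 - 59/66)) = 139*(1/403 + (-1255/3834 - 59/66)) = 139*(1/403 - 25753/21087) = 139*(-10357372/8498061) = -1439674708/8498061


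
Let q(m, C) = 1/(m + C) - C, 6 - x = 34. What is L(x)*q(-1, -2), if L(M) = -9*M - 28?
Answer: 1120/3 ≈ 373.33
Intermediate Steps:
x = -28 (x = 6 - 1*34 = 6 - 34 = -28)
q(m, C) = 1/(C + m) - C
L(M) = -28 - 9*M
L(x)*q(-1, -2) = (-28 - 9*(-28))*((1 - 1*(-2)² - 1*(-2)*(-1))/(-2 - 1)) = (-28 + 252)*((1 - 1*4 - 2)/(-3)) = 224*(-(1 - 4 - 2)/3) = 224*(-⅓*(-5)) = 224*(5/3) = 1120/3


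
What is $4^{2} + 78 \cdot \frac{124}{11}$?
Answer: $\frac{9848}{11} \approx 895.27$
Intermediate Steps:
$4^{2} + 78 \cdot \frac{124}{11} = 16 + 78 \cdot 124 \cdot \frac{1}{11} = 16 + 78 \cdot \frac{124}{11} = 16 + \frac{9672}{11} = \frac{9848}{11}$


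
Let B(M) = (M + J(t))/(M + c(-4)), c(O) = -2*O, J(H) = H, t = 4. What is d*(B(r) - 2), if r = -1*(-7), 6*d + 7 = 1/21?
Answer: 1387/945 ≈ 1.4677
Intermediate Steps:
d = -73/63 (d = -7/6 + (⅙)/21 = -7/6 + (⅙)*(1/21) = -7/6 + 1/126 = -73/63 ≈ -1.1587)
r = 7
B(M) = (4 + M)/(8 + M) (B(M) = (M + 4)/(M - 2*(-4)) = (4 + M)/(M + 8) = (4 + M)/(8 + M))
d*(B(r) - 2) = -73*((4 + 7)/(8 + 7) - 2)/63 = -73*(11/15 - 2)/63 = -73/63*(-19/15) = 1387/945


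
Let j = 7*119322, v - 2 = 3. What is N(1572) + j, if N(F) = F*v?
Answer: 843114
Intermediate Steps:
v = 5 (v = 2 + 3 = 5)
N(F) = 5*F (N(F) = F*5 = 5*F)
j = 835254
N(1572) + j = 5*1572 + 835254 = 7860 + 835254 = 843114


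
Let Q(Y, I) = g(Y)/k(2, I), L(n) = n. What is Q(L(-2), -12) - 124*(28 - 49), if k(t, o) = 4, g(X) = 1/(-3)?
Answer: 31247/12 ≈ 2603.9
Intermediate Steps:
g(X) = -⅓
Q(Y, I) = -1/12 (Q(Y, I) = -⅓/4 = -⅓*¼ = -1/12)
Q(L(-2), -12) - 124*(28 - 49) = -1/12 - 124*(28 - 49) = -1/12 - 124*(-21) = -1/12 + 2604 = 31247/12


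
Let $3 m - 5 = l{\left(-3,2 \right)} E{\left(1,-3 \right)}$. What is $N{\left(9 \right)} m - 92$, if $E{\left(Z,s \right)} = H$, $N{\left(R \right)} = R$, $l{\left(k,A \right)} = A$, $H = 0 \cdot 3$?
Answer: $-77$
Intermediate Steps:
$H = 0$
$E{\left(Z,s \right)} = 0$
$m = \frac{5}{3}$ ($m = \frac{5}{3} + \frac{2 \cdot 0}{3} = \frac{5}{3} + \frac{1}{3} \cdot 0 = \frac{5}{3} + 0 = \frac{5}{3} \approx 1.6667$)
$N{\left(9 \right)} m - 92 = 9 \cdot \frac{5}{3} - 92 = 15 - 92 = -77$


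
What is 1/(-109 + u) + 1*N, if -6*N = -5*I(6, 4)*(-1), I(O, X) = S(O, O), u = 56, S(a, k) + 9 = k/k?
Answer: 1057/159 ≈ 6.6478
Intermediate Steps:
S(a, k) = -8 (S(a, k) = -9 + k/k = -9 + 1 = -8)
I(O, X) = -8
N = 20/3 (N = -(-5*(-8))*(-1)/6 = -20*(-1)/3 = -⅙*(-40) = 20/3 ≈ 6.6667)
1/(-109 + u) + 1*N = 1/(-109 + 56) + 1*(20/3) = 1/(-53) + 20/3 = -1/53 + 20/3 = 1057/159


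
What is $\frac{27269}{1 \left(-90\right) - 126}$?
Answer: $- \frac{27269}{216} \approx -126.25$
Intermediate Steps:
$\frac{27269}{1 \left(-90\right) - 126} = \frac{27269}{-90 - 126} = \frac{27269}{-216} = 27269 \left(- \frac{1}{216}\right) = - \frac{27269}{216}$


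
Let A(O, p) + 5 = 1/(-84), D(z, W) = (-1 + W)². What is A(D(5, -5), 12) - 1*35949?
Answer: -3020137/84 ≈ -35954.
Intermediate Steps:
A(O, p) = -421/84 (A(O, p) = -5 + 1/(-84) = -5 - 1/84 = -421/84)
A(D(5, -5), 12) - 1*35949 = -421/84 - 1*35949 = -421/84 - 35949 = -3020137/84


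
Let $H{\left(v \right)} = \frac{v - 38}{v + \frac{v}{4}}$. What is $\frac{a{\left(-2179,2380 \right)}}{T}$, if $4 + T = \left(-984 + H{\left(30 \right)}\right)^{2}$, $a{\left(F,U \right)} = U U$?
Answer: $\frac{7965562500}{1362194839} \approx 5.8476$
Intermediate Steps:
$a{\left(F,U \right)} = U^{2}$
$H{\left(v \right)} = \frac{4 \left(-38 + v\right)}{5 v}$ ($H{\left(v \right)} = \frac{-38 + v}{v + v \frac{1}{4}} = \frac{-38 + v}{v + \frac{v}{4}} = \frac{-38 + v}{\frac{5}{4} v} = \left(-38 + v\right) \frac{4}{5 v} = \frac{4 \left(-38 + v\right)}{5 v}$)
$T = \frac{5448779356}{5625}$ ($T = -4 + \left(-984 + \frac{4 \left(-38 + 30\right)}{5 \cdot 30}\right)^{2} = -4 + \left(-984 + \frac{4}{5} \cdot \frac{1}{30} \left(-8\right)\right)^{2} = -4 + \left(-984 - \frac{16}{75}\right)^{2} = -4 + \left(- \frac{73816}{75}\right)^{2} = -4 + \frac{5448801856}{5625} = \frac{5448779356}{5625} \approx 9.6867 \cdot 10^{5}$)
$\frac{a{\left(-2179,2380 \right)}}{T} = \frac{2380^{2}}{\frac{5448779356}{5625}} = 5664400 \cdot \frac{5625}{5448779356} = \frac{7965562500}{1362194839}$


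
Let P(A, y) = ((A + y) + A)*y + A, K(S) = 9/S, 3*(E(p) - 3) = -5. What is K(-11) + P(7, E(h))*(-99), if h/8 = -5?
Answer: -29896/11 ≈ -2717.8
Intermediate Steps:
h = -40 (h = 8*(-5) = -40)
E(p) = 4/3 (E(p) = 3 + (⅓)*(-5) = 3 - 5/3 = 4/3)
P(A, y) = A + y*(y + 2*A) (P(A, y) = (y + 2*A)*y + A = y*(y + 2*A) + A = A + y*(y + 2*A))
K(-11) + P(7, E(h))*(-99) = 9/(-11) + (7 + (4/3)² + 2*7*(4/3))*(-99) = 9*(-1/11) + (7 + 16/9 + 56/3)*(-99) = -9/11 + (247/9)*(-99) = -9/11 - 2717 = -29896/11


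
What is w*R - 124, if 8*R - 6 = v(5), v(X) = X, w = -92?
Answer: -501/2 ≈ -250.50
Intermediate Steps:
R = 11/8 (R = ¾ + (⅛)*5 = ¾ + 5/8 = 11/8 ≈ 1.3750)
w*R - 124 = -92*11/8 - 124 = -253/2 - 124 = -501/2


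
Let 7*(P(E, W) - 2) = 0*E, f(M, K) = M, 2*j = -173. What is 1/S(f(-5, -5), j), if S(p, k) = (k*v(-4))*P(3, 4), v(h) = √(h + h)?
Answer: I*√2/692 ≈ 0.0020437*I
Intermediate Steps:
j = -173/2 (j = (½)*(-173) = -173/2 ≈ -86.500)
P(E, W) = 2 (P(E, W) = 2 + (0*E)/7 = 2 + (⅐)*0 = 2 + 0 = 2)
v(h) = √2*√h (v(h) = √(2*h) = √2*√h)
S(p, k) = 4*I*k*√2 (S(p, k) = (k*(√2*√(-4)))*2 = (k*(√2*(2*I)))*2 = (k*(2*I*√2))*2 = (2*I*k*√2)*2 = 4*I*k*√2)
1/S(f(-5, -5), j) = 1/(4*I*(-173/2)*√2) = 1/(-346*I*√2) = I*√2/692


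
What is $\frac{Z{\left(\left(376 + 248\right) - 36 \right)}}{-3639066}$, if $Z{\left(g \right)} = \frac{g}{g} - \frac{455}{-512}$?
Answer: $- \frac{967}{1863201792} \approx -5.19 \cdot 10^{-7}$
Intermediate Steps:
$Z{\left(g \right)} = \frac{967}{512}$ ($Z{\left(g \right)} = 1 - - \frac{455}{512} = 1 + \frac{455}{512} = \frac{967}{512}$)
$\frac{Z{\left(\left(376 + 248\right) - 36 \right)}}{-3639066} = \frac{967}{512 \left(-3639066\right)} = \frac{967}{512} \left(- \frac{1}{3639066}\right) = - \frac{967}{1863201792}$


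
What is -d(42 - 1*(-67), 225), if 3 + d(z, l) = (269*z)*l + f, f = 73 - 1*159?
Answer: -6597136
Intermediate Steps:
f = -86 (f = 73 - 159 = -86)
d(z, l) = -89 + 269*l*z (d(z, l) = -3 + ((269*z)*l - 86) = -3 + (269*l*z - 86) = -3 + (-86 + 269*l*z) = -89 + 269*l*z)
-d(42 - 1*(-67), 225) = -(-89 + 269*225*(42 - 1*(-67))) = -(-89 + 269*225*(42 + 67)) = -(-89 + 269*225*109) = -(-89 + 6597225) = -1*6597136 = -6597136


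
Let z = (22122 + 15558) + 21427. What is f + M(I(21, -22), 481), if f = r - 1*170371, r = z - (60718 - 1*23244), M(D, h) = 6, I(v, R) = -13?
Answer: -148732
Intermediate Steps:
z = 59107 (z = 37680 + 21427 = 59107)
r = 21633 (r = 59107 - (60718 - 1*23244) = 59107 - (60718 - 23244) = 59107 - 1*37474 = 59107 - 37474 = 21633)
f = -148738 (f = 21633 - 1*170371 = 21633 - 170371 = -148738)
f + M(I(21, -22), 481) = -148738 + 6 = -148732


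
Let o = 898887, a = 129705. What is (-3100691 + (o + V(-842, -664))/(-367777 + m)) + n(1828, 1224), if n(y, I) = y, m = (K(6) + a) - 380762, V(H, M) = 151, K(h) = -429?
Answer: -1919012097007/619263 ≈ -3.0989e+6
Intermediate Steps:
m = -251486 (m = (-429 + 129705) - 380762 = 129276 - 380762 = -251486)
(-3100691 + (o + V(-842, -664))/(-367777 + m)) + n(1828, 1224) = (-3100691 + (898887 + 151)/(-367777 - 251486)) + 1828 = (-3100691 + 899038/(-619263)) + 1828 = (-3100691 + 899038*(-1/619263)) + 1828 = (-3100691 - 899038/619263) + 1828 = -1920144109771/619263 + 1828 = -1919012097007/619263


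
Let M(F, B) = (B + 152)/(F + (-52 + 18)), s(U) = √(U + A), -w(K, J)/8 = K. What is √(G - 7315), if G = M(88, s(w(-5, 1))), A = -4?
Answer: I*√592278/9 ≈ 85.511*I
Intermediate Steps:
w(K, J) = -8*K
s(U) = √(-4 + U) (s(U) = √(U - 4) = √(-4 + U))
M(F, B) = (152 + B)/(-34 + F) (M(F, B) = (152 + B)/(F - 34) = (152 + B)/(-34 + F))
G = 79/27 (G = (152 + √(-4 - 8*(-5)))/(-34 + 88) = (152 + √(-4 + 40))/54 = (152 + √36)/54 = (152 + 6)/54 = (1/54)*158 = 79/27 ≈ 2.9259)
√(G - 7315) = √(79/27 - 7315) = √(-197426/27) = I*√592278/9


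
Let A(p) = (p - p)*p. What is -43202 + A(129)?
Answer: -43202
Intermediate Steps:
A(p) = 0 (A(p) = 0*p = 0)
-43202 + A(129) = -43202 + 0 = -43202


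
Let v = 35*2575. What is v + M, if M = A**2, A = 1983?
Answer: 4022414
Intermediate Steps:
M = 3932289 (M = 1983**2 = 3932289)
v = 90125
v + M = 90125 + 3932289 = 4022414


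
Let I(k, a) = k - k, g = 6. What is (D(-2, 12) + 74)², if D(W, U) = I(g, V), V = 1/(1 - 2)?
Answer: 5476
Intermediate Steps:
V = -1 (V = 1/(-1) = -1)
I(k, a) = 0
D(W, U) = 0
(D(-2, 12) + 74)² = (0 + 74)² = 74² = 5476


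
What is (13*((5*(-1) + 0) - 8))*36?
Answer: -6084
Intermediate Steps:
(13*((5*(-1) + 0) - 8))*36 = (13*((-5 + 0) - 8))*36 = (13*(-5 - 8))*36 = (13*(-13))*36 = -169*36 = -6084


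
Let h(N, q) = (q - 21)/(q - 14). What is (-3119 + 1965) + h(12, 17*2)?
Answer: -23067/20 ≈ -1153.3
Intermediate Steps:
h(N, q) = (-21 + q)/(-14 + q)
(-3119 + 1965) + h(12, 17*2) = (-3119 + 1965) + (-21 + 17*2)/(-14 + 17*2) = -1154 + (-21 + 34)/(-14 + 34) = -1154 + 13/20 = -23067/20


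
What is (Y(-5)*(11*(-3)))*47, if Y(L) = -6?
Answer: 9306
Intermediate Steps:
(Y(-5)*(11*(-3)))*47 = -66*(-3)*47 = -6*(-33)*47 = 198*47 = 9306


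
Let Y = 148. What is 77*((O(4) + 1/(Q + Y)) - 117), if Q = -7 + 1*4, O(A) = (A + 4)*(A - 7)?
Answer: -1574188/145 ≈ -10856.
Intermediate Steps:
O(A) = (-7 + A)*(4 + A) (O(A) = (4 + A)*(-7 + A) = (-7 + A)*(4 + A))
Q = -3 (Q = -7 + 4 = -3)
77*((O(4) + 1/(Q + Y)) - 117) = 77*(((-28 + 4**2 - 3*4) + 1/(-3 + 148)) - 117) = 77*(((-28 + 16 - 12) + 1/145) - 117) = 77*((-24 + 1/145) - 117) = 77*(-3479/145 - 117) = 77*(-20444/145) = -1574188/145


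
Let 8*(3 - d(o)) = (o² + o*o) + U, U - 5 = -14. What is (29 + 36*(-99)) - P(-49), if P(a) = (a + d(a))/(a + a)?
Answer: -2776601/784 ≈ -3541.6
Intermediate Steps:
U = -9 (U = 5 - 14 = -9)
d(o) = 33/8 - o²/4 (d(o) = 3 - ((o² + o*o) - 9)/8 = 3 - ((o² + o²) - 9)/8 = 3 - (2*o² - 9)/8 = 3 - (-9 + 2*o²)/8 = 3 + (9/8 - o²/4) = 33/8 - o²/4)
P(a) = (33/8 + a - a²/4)/(2*a) (P(a) = (a + (33/8 - a²/4))/(a + a) = (33/8 + a - a²/4)/((2*a)) = (33/8 + a - a²/4)*(1/(2*a)) = (33/8 + a - a²/4)/(2*a))
(29 + 36*(-99)) - P(-49) = (29 + 36*(-99)) - (½ - ⅛*(-49) + (33/16)/(-49)) = (29 - 3564) - (½ + 49/8 + (33/16)*(-1/49)) = -3535 - (½ + 49/8 - 33/784) = -3535 - 1*5161/784 = -3535 - 5161/784 = -2776601/784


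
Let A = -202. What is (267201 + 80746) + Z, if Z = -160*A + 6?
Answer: 380273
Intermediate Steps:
Z = 32326 (Z = -160*(-202) + 6 = 32320 + 6 = 32326)
(267201 + 80746) + Z = (267201 + 80746) + 32326 = 347947 + 32326 = 380273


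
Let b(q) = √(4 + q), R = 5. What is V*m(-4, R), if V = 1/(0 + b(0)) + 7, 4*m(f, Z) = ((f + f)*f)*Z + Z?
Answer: 2475/8 ≈ 309.38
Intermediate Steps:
m(f, Z) = Z/4 + Z*f²/2 (m(f, Z) = (((f + f)*f)*Z + Z)/4 = (((2*f)*f)*Z + Z)/4 = ((2*f²)*Z + Z)/4 = (2*Z*f² + Z)/4 = (Z + 2*Z*f²)/4 = Z/4 + Z*f²/2)
V = 15/2 (V = 1/(0 + √(4 + 0)) + 7 = 1/(0 + √4) + 7 = 1/(0 + 2) + 7 = 1/2 + 7 = ½ + 7 = 15/2 ≈ 7.5000)
V*m(-4, R) = 15*((¼)*5*(1 + 2*(-4)²))/2 = 15*((¼)*5*(1 + 2*16))/2 = 15*((¼)*5*(1 + 32))/2 = 15*((¼)*5*33)/2 = (15/2)*(165/4) = 2475/8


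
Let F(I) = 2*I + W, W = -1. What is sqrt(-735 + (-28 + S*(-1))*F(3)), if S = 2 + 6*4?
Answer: I*sqrt(1005) ≈ 31.702*I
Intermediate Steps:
S = 26 (S = 2 + 24 = 26)
F(I) = -1 + 2*I (F(I) = 2*I - 1 = -1 + 2*I)
sqrt(-735 + (-28 + S*(-1))*F(3)) = sqrt(-735 + (-28 + 26*(-1))*(-1 + 2*3)) = sqrt(-735 + (-28 - 26)*(-1 + 6)) = sqrt(-735 - 54*5) = sqrt(-735 - 270) = sqrt(-1005) = I*sqrt(1005)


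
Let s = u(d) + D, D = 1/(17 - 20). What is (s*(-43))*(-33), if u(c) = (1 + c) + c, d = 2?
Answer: 6622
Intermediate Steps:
u(c) = 1 + 2*c
D = -⅓ (D = 1/(-3) = -⅓ ≈ -0.33333)
s = 14/3 (s = (1 + 2*2) - ⅓ = (1 + 4) - ⅓ = 5 - ⅓ = 14/3 ≈ 4.6667)
(s*(-43))*(-33) = ((14/3)*(-43))*(-33) = -602/3*(-33) = 6622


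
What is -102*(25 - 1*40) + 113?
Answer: 1643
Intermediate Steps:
-102*(25 - 1*40) + 113 = -102*(25 - 40) + 113 = -102*(-15) + 113 = 1530 + 113 = 1643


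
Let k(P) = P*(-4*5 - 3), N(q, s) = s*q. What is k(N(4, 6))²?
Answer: 304704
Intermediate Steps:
N(q, s) = q*s
k(P) = -23*P (k(P) = P*(-20 - 3) = P*(-23) = -23*P)
k(N(4, 6))² = (-92*6)² = (-23*24)² = (-552)² = 304704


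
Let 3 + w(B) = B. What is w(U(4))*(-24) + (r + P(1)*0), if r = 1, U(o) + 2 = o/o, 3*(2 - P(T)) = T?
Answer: 97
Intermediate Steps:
P(T) = 2 - T/3
U(o) = -1 (U(o) = -2 + o/o = -2 + 1 = -1)
w(B) = -3 + B
w(U(4))*(-24) + (r + P(1)*0) = (-3 - 1)*(-24) + (1 + (2 - 1/3*1)*0) = -4*(-24) + (1 + (2 - 1/3)*0) = 96 + (1 + (5/3)*0) = 96 + (1 + 0) = 96 + 1 = 97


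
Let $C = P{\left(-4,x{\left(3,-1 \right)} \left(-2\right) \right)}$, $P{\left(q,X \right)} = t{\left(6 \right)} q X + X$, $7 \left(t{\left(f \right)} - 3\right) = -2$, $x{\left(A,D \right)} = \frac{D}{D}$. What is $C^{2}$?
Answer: $\frac{19044}{49} \approx 388.65$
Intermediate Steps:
$x{\left(A,D \right)} = 1$
$t{\left(f \right)} = \frac{19}{7}$ ($t{\left(f \right)} = 3 + \frac{1}{7} \left(-2\right) = 3 - \frac{2}{7} = \frac{19}{7}$)
$P{\left(q,X \right)} = X + \frac{19 X q}{7}$ ($P{\left(q,X \right)} = \frac{19 q}{7} X + X = \frac{19 X q}{7} + X = X + \frac{19 X q}{7}$)
$C = \frac{138}{7}$ ($C = \frac{1 \left(-2\right) \left(7 + 19 \left(-4\right)\right)}{7} = \frac{1}{7} \left(-2\right) \left(7 - 76\right) = \frac{1}{7} \left(-2\right) \left(-69\right) = \frac{138}{7} \approx 19.714$)
$C^{2} = \left(\frac{138}{7}\right)^{2} = \frac{19044}{49}$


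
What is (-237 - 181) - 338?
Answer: -756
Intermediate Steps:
(-237 - 181) - 338 = -418 - 338 = -756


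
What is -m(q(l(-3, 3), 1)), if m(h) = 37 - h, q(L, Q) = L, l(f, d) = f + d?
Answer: -37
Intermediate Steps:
l(f, d) = d + f
-m(q(l(-3, 3), 1)) = -(37 - (3 - 3)) = -(37 - 1*0) = -(37 + 0) = -1*37 = -37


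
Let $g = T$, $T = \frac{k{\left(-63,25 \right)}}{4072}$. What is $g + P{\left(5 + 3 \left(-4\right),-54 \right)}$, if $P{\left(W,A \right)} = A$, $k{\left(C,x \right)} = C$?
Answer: $- \frac{219951}{4072} \approx -54.015$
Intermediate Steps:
$T = - \frac{63}{4072} \approx -0.015472$
$g = - \frac{63}{4072} \approx -0.015472$
$g + P{\left(5 + 3 \left(-4\right),-54 \right)} = - \frac{63}{4072} - 54 = - \frac{219951}{4072}$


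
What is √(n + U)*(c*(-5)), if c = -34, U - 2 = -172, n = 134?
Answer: 1020*I ≈ 1020.0*I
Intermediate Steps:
U = -170 (U = 2 - 172 = -170)
√(n + U)*(c*(-5)) = √(134 - 170)*(-34*(-5)) = √(-36)*170 = (6*I)*170 = 1020*I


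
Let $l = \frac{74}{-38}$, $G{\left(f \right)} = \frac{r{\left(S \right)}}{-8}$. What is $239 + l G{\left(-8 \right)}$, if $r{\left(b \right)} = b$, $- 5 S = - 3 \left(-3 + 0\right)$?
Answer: $\frac{181307}{760} \approx 238.56$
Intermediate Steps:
$S = - \frac{9}{5}$ ($S = - \frac{\left(-3\right) \left(-3 + 0\right)}{5} = - \frac{\left(-3\right) \left(-3\right)}{5} = \left(- \frac{1}{5}\right) 9 = - \frac{9}{5} \approx -1.8$)
$G{\left(f \right)} = \frac{9}{40}$ ($G{\left(f \right)} = - \frac{9}{5 \left(-8\right)} = \left(- \frac{9}{5}\right) \left(- \frac{1}{8}\right) = \frac{9}{40}$)
$l = - \frac{37}{19}$ ($l = 74 \left(- \frac{1}{38}\right) = - \frac{37}{19} \approx -1.9474$)
$239 + l G{\left(-8 \right)} = 239 - \frac{333}{760} = \frac{181307}{760}$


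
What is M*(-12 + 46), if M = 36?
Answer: 1224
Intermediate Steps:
M*(-12 + 46) = 36*(-12 + 46) = 36*34 = 1224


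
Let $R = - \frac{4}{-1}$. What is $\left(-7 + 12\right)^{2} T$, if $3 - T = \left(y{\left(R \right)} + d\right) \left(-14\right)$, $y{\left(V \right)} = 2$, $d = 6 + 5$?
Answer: $4625$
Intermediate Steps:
$R = 4$ ($R = \left(-4\right) \left(-1\right) = 4$)
$d = 11$
$T = 185$ ($T = 3 - \left(2 + 11\right) \left(-14\right) = 3 - 13 \left(-14\right) = 3 - -182 = 3 + 182 = 185$)
$\left(-7 + 12\right)^{2} T = \left(-7 + 12\right)^{2} \cdot 185 = 5^{2} \cdot 185 = 25 \cdot 185 = 4625$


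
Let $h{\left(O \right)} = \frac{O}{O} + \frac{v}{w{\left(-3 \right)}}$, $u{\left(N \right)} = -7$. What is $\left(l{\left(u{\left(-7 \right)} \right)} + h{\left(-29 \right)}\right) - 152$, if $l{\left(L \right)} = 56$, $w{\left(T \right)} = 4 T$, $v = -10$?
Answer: $- \frac{565}{6} \approx -94.167$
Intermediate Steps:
$h{\left(O \right)} = \frac{11}{6}$ ($h{\left(O \right)} = \frac{O}{O} - \frac{10}{4 \left(-3\right)} = 1 - \frac{10}{-12} = 1 - - \frac{5}{6} = 1 + \frac{5}{6} = \frac{11}{6}$)
$\left(l{\left(u{\left(-7 \right)} \right)} + h{\left(-29 \right)}\right) - 152 = \left(56 + \frac{11}{6}\right) - 152 = \frac{347}{6} - 152 = - \frac{565}{6}$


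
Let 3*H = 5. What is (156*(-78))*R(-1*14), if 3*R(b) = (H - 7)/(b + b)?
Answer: -5408/7 ≈ -772.57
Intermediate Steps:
H = 5/3 (H = (⅓)*5 = 5/3 ≈ 1.6667)
R(b) = -8/(9*b) (R(b) = ((5/3 - 7)/(b + b))/3 = (-16*1/(2*b)/3)/3 = (-8/(3*b))/3 = -8/(9*b))
(156*(-78))*R(-1*14) = (156*(-78))*(-8/(9*((-1*14)))) = -(-10816)/(-14) = -(-10816)*(-1)/14 = -12168*4/63 = -5408/7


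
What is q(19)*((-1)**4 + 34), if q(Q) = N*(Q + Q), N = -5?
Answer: -6650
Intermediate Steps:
q(Q) = -10*Q (q(Q) = -5*(Q + Q) = -10*Q)
q(19)*((-1)**4 + 34) = (-10*19)*((-1)**4 + 34) = -190*(1 + 34) = -190*35 = -6650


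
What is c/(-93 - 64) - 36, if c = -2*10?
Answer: -5632/157 ≈ -35.873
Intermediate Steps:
c = -20
c/(-93 - 64) - 36 = -20/(-93 - 64) - 36 = -20/(-157) - 36 = -20*(-1/157) - 36 = 20/157 - 36 = -5632/157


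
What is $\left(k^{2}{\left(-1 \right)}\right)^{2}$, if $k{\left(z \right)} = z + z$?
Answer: $16$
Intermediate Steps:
$k{\left(z \right)} = 2 z$
$\left(k^{2}{\left(-1 \right)}\right)^{2} = \left(\left(2 \left(-1\right)\right)^{2}\right)^{2} = \left(\left(-2\right)^{2}\right)^{2} = 4^{2} = 16$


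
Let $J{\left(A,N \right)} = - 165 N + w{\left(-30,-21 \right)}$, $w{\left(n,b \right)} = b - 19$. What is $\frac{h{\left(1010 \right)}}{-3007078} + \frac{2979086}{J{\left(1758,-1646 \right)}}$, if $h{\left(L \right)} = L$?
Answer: $\frac{2239517426302}{204143007725} \approx 10.97$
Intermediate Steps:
$w{\left(n,b \right)} = -19 + b$ ($w{\left(n,b \right)} = b - 19 = -19 + b$)
$J{\left(A,N \right)} = -40 - 165 N$ ($J{\left(A,N \right)} = - 165 N - 40 = -40 - 165 N$)
$\frac{h{\left(1010 \right)}}{-3007078} + \frac{2979086}{J{\left(1758,-1646 \right)}} = \frac{1010}{-3007078} + \frac{2979086}{-40 - -271590} = 1010 \left(- \frac{1}{3007078}\right) + \frac{2979086}{-40 + 271590} = - \frac{505}{1503539} + \frac{2979086}{271550} = - \frac{505}{1503539} + 2979086 \cdot \frac{1}{271550} = - \frac{505}{1503539} + \frac{1489543}{135775} = \frac{2239517426302}{204143007725}$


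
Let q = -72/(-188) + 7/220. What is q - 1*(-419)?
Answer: 4336749/10340 ≈ 419.42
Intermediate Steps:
q = 4289/10340 (q = -72*(-1/188) + 7*(1/220) = 18/47 + 7/220 = 4289/10340 ≈ 0.41480)
q - 1*(-419) = 4289/10340 - 1*(-419) = 4289/10340 + 419 = 4336749/10340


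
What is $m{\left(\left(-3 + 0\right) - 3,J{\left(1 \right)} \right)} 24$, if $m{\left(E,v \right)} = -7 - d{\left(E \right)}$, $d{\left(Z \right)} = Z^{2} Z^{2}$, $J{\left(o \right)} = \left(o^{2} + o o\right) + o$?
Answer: $-31272$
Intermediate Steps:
$J{\left(o \right)} = o + 2 o^{2}$ ($J{\left(o \right)} = \left(o^{2} + o^{2}\right) + o = 2 o^{2} + o = o + 2 o^{2}$)
$d{\left(Z \right)} = Z^{4}$
$m{\left(E,v \right)} = -7 - E^{4}$
$m{\left(\left(-3 + 0\right) - 3,J{\left(1 \right)} \right)} 24 = \left(-7 - \left(\left(-3 + 0\right) - 3\right)^{4}\right) 24 = \left(-7 - \left(-3 - 3\right)^{4}\right) 24 = \left(-7 - \left(-6\right)^{4}\right) 24 = \left(-7 - 1296\right) 24 = \left(-1303\right) 24 = -31272$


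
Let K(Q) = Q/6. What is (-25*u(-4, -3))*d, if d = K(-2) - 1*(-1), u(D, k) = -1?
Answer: 50/3 ≈ 16.667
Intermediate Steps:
K(Q) = Q/6 (K(Q) = Q*(⅙) = Q/6)
d = ⅔ (d = (⅙)*(-2) - 1*(-1) = -⅓ + 1 = ⅔ ≈ 0.66667)
(-25*u(-4, -3))*d = -25*(-1)*(⅔) = 25*(⅔) = 50/3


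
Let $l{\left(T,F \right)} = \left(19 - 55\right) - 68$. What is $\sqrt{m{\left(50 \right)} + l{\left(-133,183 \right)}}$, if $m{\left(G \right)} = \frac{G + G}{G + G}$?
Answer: $i \sqrt{103} \approx 10.149 i$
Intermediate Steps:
$l{\left(T,F \right)} = -104$ ($l{\left(T,F \right)} = -36 - 68 = -104$)
$m{\left(G \right)} = 1$ ($m{\left(G \right)} = \frac{2 G}{2 G} = 2 G \frac{1}{2 G} = 1$)
$\sqrt{m{\left(50 \right)} + l{\left(-133,183 \right)}} = \sqrt{1 - 104} = \sqrt{-103} = i \sqrt{103}$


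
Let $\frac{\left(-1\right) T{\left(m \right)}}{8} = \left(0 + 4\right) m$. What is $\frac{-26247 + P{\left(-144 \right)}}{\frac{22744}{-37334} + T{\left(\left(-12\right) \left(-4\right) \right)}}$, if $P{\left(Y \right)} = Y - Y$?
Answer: $\frac{489952749}{28683884} \approx 17.081$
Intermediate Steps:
$T{\left(m \right)} = - 32 m$ ($T{\left(m \right)} = - 8 \left(0 + 4\right) m = - 8 \cdot 4 m = - 32 m$)
$P{\left(Y \right)} = 0$
$\frac{-26247 + P{\left(-144 \right)}}{\frac{22744}{-37334} + T{\left(\left(-12\right) \left(-4\right) \right)}} = \frac{-26247 + 0}{\frac{22744}{-37334} - 32 \left(\left(-12\right) \left(-4\right)\right)} = - \frac{26247}{22744 \left(- \frac{1}{37334}\right) - 1536} = - \frac{26247}{- \frac{11372}{18667} - 1536} = - \frac{26247}{- \frac{28683884}{18667}} = \left(-26247\right) \left(- \frac{18667}{28683884}\right) = \frac{489952749}{28683884}$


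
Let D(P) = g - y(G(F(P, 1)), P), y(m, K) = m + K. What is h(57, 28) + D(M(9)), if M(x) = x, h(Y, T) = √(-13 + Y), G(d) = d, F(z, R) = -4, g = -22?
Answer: -27 + 2*√11 ≈ -20.367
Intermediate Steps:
y(m, K) = K + m
D(P) = -18 - P (D(P) = -22 - (P - 4) = -22 - (-4 + P) = -22 + (4 - P) = -18 - P)
h(57, 28) + D(M(9)) = √(-13 + 57) + (-18 - 1*9) = √44 + (-18 - 9) = 2*√11 - 27 = -27 + 2*√11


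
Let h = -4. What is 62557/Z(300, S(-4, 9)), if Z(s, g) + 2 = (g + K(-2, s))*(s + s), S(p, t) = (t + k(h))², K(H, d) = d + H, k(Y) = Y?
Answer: 5687/17618 ≈ 0.32279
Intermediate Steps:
K(H, d) = H + d
S(p, t) = (-4 + t)² (S(p, t) = (t - 4)² = (-4 + t)²)
Z(s, g) = -2 + 2*s*(-2 + g + s) (Z(s, g) = -2 + (g + (-2 + s))*(s + s) = -2 + (-2 + g + s)*(2*s) = -2 + 2*s*(-2 + g + s))
62557/Z(300, S(-4, 9)) = 62557/(-2 + 2*(-4 + 9)²*300 + 2*300*(-2 + 300)) = 62557/(-2 + 2*5²*300 + 2*300*298) = 62557/(-2 + 2*25*300 + 178800) = 62557/(-2 + 15000 + 178800) = 62557/193798 = 62557*(1/193798) = 5687/17618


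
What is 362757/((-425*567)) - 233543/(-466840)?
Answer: -7538096897/7499784600 ≈ -1.0051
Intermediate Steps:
362757/((-425*567)) - 233543/(-466840) = 362757/(-240975) - 233543*(-1/466840) = 362757*(-1/240975) + 233543/466840 = -120919/80325 + 233543/466840 = -7538096897/7499784600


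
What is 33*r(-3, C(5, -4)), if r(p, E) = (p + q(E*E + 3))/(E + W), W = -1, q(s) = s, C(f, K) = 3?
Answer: 297/2 ≈ 148.50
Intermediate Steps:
r(p, E) = (3 + p + E²)/(-1 + E) (r(p, E) = (p + (E*E + 3))/(E - 1) = (p + (E² + 3))/(-1 + E) = (p + (3 + E²))/(-1 + E) = (3 + p + E²)/(-1 + E))
33*r(-3, C(5, -4)) = 33*((3 - 3 + 3²)/(-1 + 3)) = 33*((3 - 3 + 9)/2) = 33*((½)*9) = 33*(9/2) = 297/2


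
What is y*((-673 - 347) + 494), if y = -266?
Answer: 139916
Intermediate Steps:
y*((-673 - 347) + 494) = -266*((-673 - 347) + 494) = -266*(-1020 + 494) = -266*(-526) = 139916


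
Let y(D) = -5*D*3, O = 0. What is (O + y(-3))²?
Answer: 2025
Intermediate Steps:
y(D) = -15*D
(O + y(-3))² = (0 - 15*(-3))² = (0 + 45)² = 45² = 2025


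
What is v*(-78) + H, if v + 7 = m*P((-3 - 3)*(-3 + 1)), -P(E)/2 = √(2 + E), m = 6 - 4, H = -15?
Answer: 531 + 312*√14 ≈ 1698.4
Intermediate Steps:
m = 2
P(E) = -2*√(2 + E)
v = -7 - 4*√14 (v = -7 + 2*(-2*√(2 + (-3 - 3)*(-3 + 1))) = -7 + 2*(-2*√(2 - 6*(-2))) = -7 + 2*(-2*√(2 + 12)) = -7 + 2*(-2*√14) = -7 - 4*√14 ≈ -21.967)
v*(-78) + H = (-7 - 4*√14)*(-78) - 15 = (546 + 312*√14) - 15 = 531 + 312*√14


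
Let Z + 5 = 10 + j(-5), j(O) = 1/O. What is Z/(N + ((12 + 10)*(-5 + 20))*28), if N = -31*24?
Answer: 1/1770 ≈ 0.00056497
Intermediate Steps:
N = -744
Z = 24/5 (Z = -5 + (10 + 1/(-5)) = -5 + (10 - ⅕) = -5 + 49/5 = 24/5 ≈ 4.8000)
Z/(N + ((12 + 10)*(-5 + 20))*28) = (24/5)/(-744 + ((12 + 10)*(-5 + 20))*28) = (24/5)/(-744 + (22*15)*28) = (24/5)/(-744 + 330*28) = (24/5)/(-744 + 9240) = (24/5)/8496 = (1/8496)*(24/5) = 1/1770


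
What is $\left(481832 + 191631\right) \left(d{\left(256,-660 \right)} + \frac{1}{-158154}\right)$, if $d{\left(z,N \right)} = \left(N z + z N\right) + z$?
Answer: $- \frac{35964885497335991}{158154} \approx -2.274 \cdot 10^{11}$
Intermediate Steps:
$d{\left(z,N \right)} = z + 2 N z$ ($d{\left(z,N \right)} = \left(N z + N z\right) + z = 2 N z + z = z + 2 N z$)
$\left(481832 + 191631\right) \left(d{\left(256,-660 \right)} + \frac{1}{-158154}\right) = \left(481832 + 191631\right) \left(256 \left(1 + 2 \left(-660\right)\right) + \frac{1}{-158154}\right) = 673463 \left(256 \left(1 - 1320\right) - \frac{1}{158154}\right) = 673463 \left(256 \left(-1319\right) - \frac{1}{158154}\right) = 673463 \left(-337664 - \frac{1}{158154}\right) = 673463 \left(- \frac{53402912257}{158154}\right) = - \frac{35964885497335991}{158154}$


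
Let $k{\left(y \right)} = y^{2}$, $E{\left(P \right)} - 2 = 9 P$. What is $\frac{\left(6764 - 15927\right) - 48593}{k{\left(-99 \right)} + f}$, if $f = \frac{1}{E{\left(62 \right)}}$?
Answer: $- \frac{32343360}{5488561} \approx -5.8929$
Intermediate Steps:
$E{\left(P \right)} = 2 + 9 P$
$f = \frac{1}{560}$ ($f = \frac{1}{2 + 9 \cdot 62} = \frac{1}{2 + 558} = \frac{1}{560} \approx 0.0017857$)
$\frac{\left(6764 - 15927\right) - 48593}{k{\left(-99 \right)} + f} = \frac{\left(6764 - 15927\right) - 48593}{\left(-99\right)^{2} + \frac{1}{560}} = \frac{\left(6764 - 15927\right) - 48593}{9801 + \frac{1}{560}} = \frac{-9163 - 48593}{\frac{5488561}{560}} = \left(-57756\right) \frac{560}{5488561} = - \frac{32343360}{5488561}$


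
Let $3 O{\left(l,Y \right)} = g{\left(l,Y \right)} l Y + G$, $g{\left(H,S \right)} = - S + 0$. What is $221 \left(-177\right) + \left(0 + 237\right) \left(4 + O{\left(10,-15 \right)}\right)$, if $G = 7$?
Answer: $-215366$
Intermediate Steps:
$g{\left(H,S \right)} = - S$
$O{\left(l,Y \right)} = \frac{7}{3} - \frac{l Y^{2}}{3}$ ($O{\left(l,Y \right)} = \frac{- Y l Y + 7}{3} = \frac{- l Y^{2} + 7}{3} = \frac{7 - l Y^{2}}{3} = \frac{7}{3} - \frac{l Y^{2}}{3}$)
$221 \left(-177\right) + \left(0 + 237\right) \left(4 + O{\left(10,-15 \right)}\right) = 221 \left(-177\right) + \left(0 + 237\right) \left(4 + \left(\frac{7}{3} - \frac{10 \left(-15\right)^{2}}{3}\right)\right) = -39117 + 237 \left(4 + \left(\frac{7}{3} - \frac{10}{3} \cdot 225\right)\right) = -39117 + 237 \left(4 + \left(\frac{7}{3} - 750\right)\right) = -39117 + 237 \left(4 - \frac{2243}{3}\right) = -39117 + 237 \left(- \frac{2231}{3}\right) = -39117 - 176249 = -215366$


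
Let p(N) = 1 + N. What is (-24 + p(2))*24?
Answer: -504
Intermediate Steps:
(-24 + p(2))*24 = (-24 + (1 + 2))*24 = (-24 + 3)*24 = -21*24 = -504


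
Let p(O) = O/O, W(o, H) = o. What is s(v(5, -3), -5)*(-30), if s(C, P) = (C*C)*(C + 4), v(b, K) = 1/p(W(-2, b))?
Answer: -150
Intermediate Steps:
p(O) = 1
v(b, K) = 1 (v(b, K) = 1/1 = 1)
s(C, P) = C²*(4 + C)
s(v(5, -3), -5)*(-30) = (1²*(4 + 1))*(-30) = (1*5)*(-30) = 5*(-30) = -150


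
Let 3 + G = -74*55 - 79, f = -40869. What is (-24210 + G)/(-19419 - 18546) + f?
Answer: -517187741/12655 ≈ -40868.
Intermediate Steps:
G = -4152 (G = -3 + (-74*55 - 79) = -3 + (-4070 - 79) = -3 - 4149 = -4152)
(-24210 + G)/(-19419 - 18546) + f = (-24210 - 4152)/(-19419 - 18546) - 40869 = -28362/(-37965) - 40869 = -28362*(-1/37965) - 40869 = 9454/12655 - 40869 = -517187741/12655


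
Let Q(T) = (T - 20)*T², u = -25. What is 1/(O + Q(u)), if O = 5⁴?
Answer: -1/27500 ≈ -3.6364e-5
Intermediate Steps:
O = 625
Q(T) = T²*(-20 + T) (Q(T) = (-20 + T)*T² = T²*(-20 + T))
1/(O + Q(u)) = 1/(625 + (-25)²*(-20 - 25)) = 1/(625 + 625*(-45)) = 1/(625 - 28125) = 1/(-27500) = -1/27500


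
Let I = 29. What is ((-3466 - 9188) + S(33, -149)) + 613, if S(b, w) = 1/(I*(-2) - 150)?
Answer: -2504529/208 ≈ -12041.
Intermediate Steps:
S(b, w) = -1/208 (S(b, w) = 1/(29*(-2) - 150) = 1/(-58 - 150) = 1/(-208) = -1/208)
((-3466 - 9188) + S(33, -149)) + 613 = ((-3466 - 9188) - 1/208) + 613 = (-12654 - 1/208) + 613 = -2632033/208 + 613 = -2504529/208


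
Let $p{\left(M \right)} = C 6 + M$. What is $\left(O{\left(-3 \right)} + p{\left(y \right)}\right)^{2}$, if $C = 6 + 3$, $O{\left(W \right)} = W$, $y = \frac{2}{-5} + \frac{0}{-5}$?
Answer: $\frac{64009}{25} \approx 2560.4$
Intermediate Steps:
$y = - \frac{2}{5}$ ($y = 2 \left(- \frac{1}{5}\right) + 0 \left(- \frac{1}{5}\right) = - \frac{2}{5} + 0 = - \frac{2}{5} \approx -0.4$)
$C = 9$
$p{\left(M \right)} = 54 + M$ ($p{\left(M \right)} = 9 \cdot 6 + M = 54 + M$)
$\left(O{\left(-3 \right)} + p{\left(y \right)}\right)^{2} = \left(-3 + \left(54 - \frac{2}{5}\right)\right)^{2} = \left(-3 + \frac{268}{5}\right)^{2} = \left(\frac{253}{5}\right)^{2} = \frac{64009}{25}$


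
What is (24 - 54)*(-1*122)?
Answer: 3660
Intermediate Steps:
(24 - 54)*(-1*122) = -30*(-122) = 3660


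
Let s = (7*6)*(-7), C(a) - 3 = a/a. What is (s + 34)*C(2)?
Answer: -1040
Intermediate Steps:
C(a) = 4 (C(a) = 3 + a/a = 3 + 1 = 4)
s = -294 (s = 42*(-7) = -294)
(s + 34)*C(2) = (-294 + 34)*4 = -260*4 = -1040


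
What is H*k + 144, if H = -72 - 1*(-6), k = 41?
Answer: -2562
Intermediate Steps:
H = -66 (H = -72 + 6 = -66)
H*k + 144 = -66*41 + 144 = -2706 + 144 = -2562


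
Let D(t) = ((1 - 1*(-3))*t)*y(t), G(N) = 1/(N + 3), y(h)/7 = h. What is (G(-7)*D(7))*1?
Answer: -343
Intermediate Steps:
y(h) = 7*h
G(N) = 1/(3 + N)
D(t) = 28*t**2 (D(t) = ((1 - 1*(-3))*t)*(7*t) = ((1 + 3)*t)*(7*t) = (4*t)*(7*t) = 28*t**2)
(G(-7)*D(7))*1 = ((28*7**2)/(3 - 7))*1 = ((28*49)/(-4))*1 = -1/4*1372*1 = -343*1 = -343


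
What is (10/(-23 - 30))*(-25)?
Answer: 250/53 ≈ 4.7170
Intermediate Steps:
(10/(-23 - 30))*(-25) = (10/(-53))*(-25) = (10*(-1/53))*(-25) = -10/53*(-25) = 250/53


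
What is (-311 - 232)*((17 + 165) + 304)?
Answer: -263898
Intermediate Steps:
(-311 - 232)*((17 + 165) + 304) = -543*(182 + 304) = -543*486 = -263898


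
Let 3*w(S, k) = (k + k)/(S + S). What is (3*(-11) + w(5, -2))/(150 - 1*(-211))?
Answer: -497/5415 ≈ -0.091782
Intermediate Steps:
w(S, k) = k/(3*S) (w(S, k) = ((k + k)/(S + S))/3 = ((2*k)/((2*S)))/3 = ((2*k)*(1/(2*S)))/3 = (k/S)/3 = k/(3*S))
(3*(-11) + w(5, -2))/(150 - 1*(-211)) = (3*(-11) + (1/3)*(-2)/5)/(150 - 1*(-211)) = (-33 + (1/3)*(-2)*(1/5))/(150 + 211) = (-33 - 2/15)/361 = -497/15*1/361 = -497/5415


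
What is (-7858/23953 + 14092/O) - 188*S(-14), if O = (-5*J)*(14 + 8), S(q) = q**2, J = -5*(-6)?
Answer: -728252488069/19761225 ≈ -36853.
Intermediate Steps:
J = 30
O = -3300 (O = (-5*30)*(14 + 8) = -150*22 = -3300)
(-7858/23953 + 14092/O) - 188*S(-14) = (-7858/23953 + 14092/(-3300)) - 188*(-14)**2 = (-7858*1/23953 + 14092*(-1/3300)) - 188*196 = (-7858/23953 - 3523/825) - 36848 = -90869269/19761225 - 36848 = -728252488069/19761225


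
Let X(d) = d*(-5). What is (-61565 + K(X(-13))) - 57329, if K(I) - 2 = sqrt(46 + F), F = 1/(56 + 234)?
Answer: -118892 + sqrt(3868890)/290 ≈ -1.1889e+5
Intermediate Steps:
X(d) = -5*d
F = 1/290 ≈ 0.0034483
K(I) = 2 + sqrt(3868890)/290 (K(I) = 2 + sqrt(46 + 1/290) = 2 + sqrt(13341/290) = 2 + sqrt(3868890)/290)
(-61565 + K(X(-13))) - 57329 = (-61565 + (2 + sqrt(3868890)/290)) - 57329 = (-61563 + sqrt(3868890)/290) - 57329 = -118892 + sqrt(3868890)/290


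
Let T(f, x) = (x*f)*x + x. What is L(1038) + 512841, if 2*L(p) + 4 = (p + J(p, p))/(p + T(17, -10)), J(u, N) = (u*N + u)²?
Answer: 582960737473/2728 ≈ 2.1370e+8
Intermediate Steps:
J(u, N) = (u + N*u)² (J(u, N) = (N*u + u)² = (u + N*u)²)
T(f, x) = x + f*x² (T(f, x) = (f*x)*x + x = f*x² + x = x + f*x²)
L(p) = -2 + (p + p²*(1 + p)²)/(2*(1690 + p)) (L(p) = -2 + ((p + p²*(1 + p)²)/(p - 10*(1 + 17*(-10))))/2 = -2 + ((p + p²*(1 + p)²)/(p - 10*(1 - 170)))/2 = -2 + ((p + p²*(1 + p)²)/(p - 10*(-169)))/2 = -2 + ((p + p²*(1 + p)²)/(p + 1690))/2 = -2 + ((p + p²*(1 + p)²)/(1690 + p))/2 = -2 + (p + p²*(1 + p)²)/(2*(1690 + p)))
L(1038) + 512841 = (-6760 - 3*1038 + 1038²*(1 + 1038)²)/(2*(1690 + 1038)) + 512841 = (½)*(-6760 - 3114 + 1077444*1039²)/2728 + 512841 = (½)*(1/2728)*(-6760 - 3114 + 1077444*1079521) + 512841 = (½)*(1/2728)*(-6760 - 3114 + 1163123424324) + 512841 = (½)*(1/2728)*1163123414450 + 512841 = 581561707225/2728 + 512841 = 582960737473/2728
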